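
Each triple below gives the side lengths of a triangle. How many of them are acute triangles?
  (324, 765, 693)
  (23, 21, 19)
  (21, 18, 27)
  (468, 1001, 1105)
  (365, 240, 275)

(324,765,693): 324²+693² = 585225 = 765² → right
(23,21,19): 19²+21² = 802 > 529 = 23² → acute
(21,18,27): 18²+21² = 765 > 729 = 27² → acute
(468,1001,1105): 468²+1001² = 1221025 = 1105² → right
(365,240,275): 240²+275² = 133225 = 365² → right
2 of the 5 are acute.

2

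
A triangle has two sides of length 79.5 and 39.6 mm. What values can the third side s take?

39.9 < s < 119.1

By the triangle inequality, s must be less than 79.5 + 39.6 = 119.1 and greater than |79.5 − 39.6| = 39.9.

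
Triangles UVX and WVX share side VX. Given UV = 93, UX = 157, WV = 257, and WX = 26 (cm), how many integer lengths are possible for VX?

18

From triangle UVX: 64 < VX < 250.
From triangle WVX: 231 < VX < 283.
Intersection: 231 < VX < 250, so integers 232 through 249: 18 values.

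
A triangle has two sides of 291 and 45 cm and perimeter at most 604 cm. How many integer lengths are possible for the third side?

Triangle inequality: 246 < x < 336. Perimeter ≤ 604 gives x ≤ 604 − 291 − 45 = 268.
So 246 < x ≤ 268; integers 247 through 268: 22 values.

22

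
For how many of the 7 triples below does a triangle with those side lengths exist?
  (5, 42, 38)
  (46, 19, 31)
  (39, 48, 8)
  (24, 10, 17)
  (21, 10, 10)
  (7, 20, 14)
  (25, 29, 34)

5

(5,38,42): 5+38 > 42 → valid
(19,31,46): 19+31 > 46 → valid
(8,39,48): 8+39 ≤ 48 → not valid
(10,17,24): 10+17 > 24 → valid
(10,10,21): 10+10 ≤ 21 → not valid
(7,14,20): 7+14 > 20 → valid
(25,29,34): 25+29 > 34 → valid
5 of the 7 triples form a triangle.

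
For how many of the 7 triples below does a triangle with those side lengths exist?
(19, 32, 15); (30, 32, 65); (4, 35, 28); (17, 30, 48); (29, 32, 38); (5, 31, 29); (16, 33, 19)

4

(15,19,32): 15+19 > 32 → valid
(30,32,65): 30+32 ≤ 65 → not valid
(4,28,35): 4+28 ≤ 35 → not valid
(17,30,48): 17+30 ≤ 48 → not valid
(29,32,38): 29+32 > 38 → valid
(5,29,31): 5+29 > 31 → valid
(16,19,33): 16+19 > 33 → valid
4 of the 7 triples form a triangle.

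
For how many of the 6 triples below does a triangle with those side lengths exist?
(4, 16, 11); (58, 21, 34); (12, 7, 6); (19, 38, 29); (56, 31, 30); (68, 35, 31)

(4,11,16): 4+11 ≤ 16 → not valid
(21,34,58): 21+34 ≤ 58 → not valid
(6,7,12): 6+7 > 12 → valid
(19,29,38): 19+29 > 38 → valid
(30,31,56): 30+31 > 56 → valid
(31,35,68): 31+35 ≤ 68 → not valid
3 of the 6 triples form a triangle.

3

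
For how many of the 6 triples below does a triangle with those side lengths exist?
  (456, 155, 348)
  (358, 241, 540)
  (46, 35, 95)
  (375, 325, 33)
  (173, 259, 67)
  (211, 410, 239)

(155,348,456): 155+348 > 456 → valid
(241,358,540): 241+358 > 540 → valid
(35,46,95): 35+46 ≤ 95 → not valid
(33,325,375): 33+325 ≤ 375 → not valid
(67,173,259): 67+173 ≤ 259 → not valid
(211,239,410): 211+239 > 410 → valid
3 of the 6 triples form a triangle.

3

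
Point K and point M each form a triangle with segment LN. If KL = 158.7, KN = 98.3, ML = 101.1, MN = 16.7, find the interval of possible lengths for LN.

From triangle KLN: |158.7 − 98.3| < LN < 158.7 + 98.3, i.e. 60.4 < LN < 257.0.
From triangle MLN: 84.4 < LN < 117.8.
Both must hold, so LN lies in the intersection.

84.4 < LN < 117.8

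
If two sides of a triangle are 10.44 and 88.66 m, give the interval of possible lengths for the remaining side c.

78.22 < c < 99.10

By the triangle inequality, c must be less than 10.44 + 88.66 = 99.10 and greater than |10.44 − 88.66| = 78.22.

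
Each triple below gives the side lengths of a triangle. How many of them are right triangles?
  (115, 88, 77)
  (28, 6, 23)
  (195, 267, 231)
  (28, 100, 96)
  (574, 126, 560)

2

(115,88,77): 77²+88² = 13673 > 13225 = 115² → acute
(28,6,23): 6²+23² = 565 < 784 = 28² → obtuse
(195,267,231): 195²+231² = 91386 > 71289 = 267² → acute
(28,100,96): 28²+96² = 10000 = 100² → right
(574,126,560): 126²+560² = 329476 = 574² → right
2 of the 5 are right.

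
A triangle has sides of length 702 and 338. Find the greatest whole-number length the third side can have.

1039

The third side must be strictly less than 702 + 338 = 1040.
The largest integer below 1040 is 1039.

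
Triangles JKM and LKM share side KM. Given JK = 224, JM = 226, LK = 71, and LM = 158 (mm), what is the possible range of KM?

87 < KM < 229

From triangle JKM: |224 − 226| < KM < 224 + 226, i.e. 2 < KM < 450.
From triangle LKM: 87 < KM < 229.
Both must hold, so KM lies in the intersection.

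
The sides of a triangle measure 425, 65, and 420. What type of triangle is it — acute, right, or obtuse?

Compare the square of the longest side to the sum of squares of the other two: 65² + 420² = 180625 = 425².

right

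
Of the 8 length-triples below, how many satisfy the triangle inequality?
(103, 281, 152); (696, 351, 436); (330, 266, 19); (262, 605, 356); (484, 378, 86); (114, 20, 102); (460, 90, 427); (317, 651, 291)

(103,152,281): 103+152 ≤ 281 → not valid
(351,436,696): 351+436 > 696 → valid
(19,266,330): 19+266 ≤ 330 → not valid
(262,356,605): 262+356 > 605 → valid
(86,378,484): 86+378 ≤ 484 → not valid
(20,102,114): 20+102 > 114 → valid
(90,427,460): 90+427 > 460 → valid
(291,317,651): 291+317 ≤ 651 → not valid
4 of the 8 triples form a triangle.

4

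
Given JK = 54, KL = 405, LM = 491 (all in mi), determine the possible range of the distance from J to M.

The maximum is all hops collinear in one direction: 54 + 405 + 491 = 950.
The longest hop is 491; the others sum to 459. Folding the others back against it leaves at least 491 − 459 = 32.

32 ≤ JM ≤ 950 mi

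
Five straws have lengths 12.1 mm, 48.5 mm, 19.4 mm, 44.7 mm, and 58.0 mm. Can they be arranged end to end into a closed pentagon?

Yes

A pentagon exists iff every side is shorter than the sum of the others — equivalently, the longest side is less than the sum of the rest.
Longest side 58.0 < 124.7 (sum of the remaining 4), so yes.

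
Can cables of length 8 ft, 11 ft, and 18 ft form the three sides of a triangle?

Yes

The longest side is 18, and the other two sum to 19.
Since 19 > 18, the triangle inequality holds.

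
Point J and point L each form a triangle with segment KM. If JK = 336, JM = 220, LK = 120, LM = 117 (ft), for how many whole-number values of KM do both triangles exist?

120

From triangle JKM: 116 < KM < 556.
From triangle LKM: 3 < KM < 237.
Intersection: 116 < KM < 237, so integers 117 through 236: 120 values.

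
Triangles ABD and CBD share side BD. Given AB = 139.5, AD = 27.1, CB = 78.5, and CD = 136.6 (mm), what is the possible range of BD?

From triangle ABD: |139.5 − 27.1| < BD < 139.5 + 27.1, i.e. 112.4 < BD < 166.6.
From triangle CBD: 58.1 < BD < 215.1.
Both must hold, so BD lies in the intersection.

112.4 < BD < 166.6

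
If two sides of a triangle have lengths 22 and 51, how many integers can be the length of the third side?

43

The third side lies in the open interval (29, 73).
Integers from 30 to 72 inclusive: 72 − 30 + 1 = 43.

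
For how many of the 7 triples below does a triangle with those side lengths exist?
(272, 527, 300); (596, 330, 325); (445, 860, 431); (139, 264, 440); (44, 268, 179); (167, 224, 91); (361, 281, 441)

5

(272,300,527): 272+300 > 527 → valid
(325,330,596): 325+330 > 596 → valid
(431,445,860): 431+445 > 860 → valid
(139,264,440): 139+264 ≤ 440 → not valid
(44,179,268): 44+179 ≤ 268 → not valid
(91,167,224): 91+167 > 224 → valid
(281,361,441): 281+361 > 441 → valid
5 of the 7 triples form a triangle.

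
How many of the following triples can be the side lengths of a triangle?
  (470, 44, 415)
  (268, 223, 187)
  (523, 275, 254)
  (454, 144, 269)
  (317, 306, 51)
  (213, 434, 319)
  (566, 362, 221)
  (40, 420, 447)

6

(44,415,470): 44+415 ≤ 470 → not valid
(187,223,268): 187+223 > 268 → valid
(254,275,523): 254+275 > 523 → valid
(144,269,454): 144+269 ≤ 454 → not valid
(51,306,317): 51+306 > 317 → valid
(213,319,434): 213+319 > 434 → valid
(221,362,566): 221+362 > 566 → valid
(40,420,447): 40+420 > 447 → valid
6 of the 8 triples form a triangle.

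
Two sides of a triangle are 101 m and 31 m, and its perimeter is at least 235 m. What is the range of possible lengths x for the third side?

103 ≤ x < 132

Triangle inequality alone gives 70 < x < 132.
The perimeter condition gives x ≥ 235 − 101 − 31 = 103.
Intersecting the two: 103 ≤ x < 132.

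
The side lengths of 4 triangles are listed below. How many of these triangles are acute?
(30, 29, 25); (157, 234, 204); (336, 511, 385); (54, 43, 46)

3

(30,29,25): 25²+29² = 1466 > 900 = 30² → acute
(157,234,204): 157²+204² = 66265 > 54756 = 234² → acute
(336,511,385): 336²+385² = 261121 = 511² → right
(54,43,46): 43²+46² = 3965 > 2916 = 54² → acute
3 of the 4 are acute.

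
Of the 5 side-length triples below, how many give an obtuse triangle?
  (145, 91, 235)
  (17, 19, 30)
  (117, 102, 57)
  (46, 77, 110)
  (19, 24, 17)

4

(145,91,235): 91²+145² = 29306 < 55225 = 235² → obtuse
(17,19,30): 17²+19² = 650 < 900 = 30² → obtuse
(117,102,57): 57²+102² = 13653 < 13689 = 117² → obtuse
(46,77,110): 46²+77² = 8045 < 12100 = 110² → obtuse
(19,24,17): 17²+19² = 650 > 576 = 24² → acute
4 of the 5 are obtuse.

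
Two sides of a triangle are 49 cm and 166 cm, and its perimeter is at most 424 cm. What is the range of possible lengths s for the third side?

117 < s ≤ 209

Triangle inequality alone gives 117 < s < 215.
The perimeter condition gives s ≤ 424 − 49 − 166 = 209.
Intersecting the two: 117 < s ≤ 209.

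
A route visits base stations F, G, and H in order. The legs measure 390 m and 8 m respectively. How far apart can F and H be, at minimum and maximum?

382 ≤ FH ≤ 398 m

By the triangle inequality, |390 − 8| ≤ FH ≤ 390 + 8.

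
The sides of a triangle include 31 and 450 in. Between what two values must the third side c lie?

By the triangle inequality, c must be less than 31 + 450 = 481 and greater than |31 − 450| = 419.

419 < c < 481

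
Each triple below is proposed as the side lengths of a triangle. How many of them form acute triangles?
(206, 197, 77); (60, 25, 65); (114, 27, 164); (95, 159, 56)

(206,197,77): 77²+197² = 44738 > 42436 = 206² → acute
(60,25,65): 25²+60² = 4225 = 65² → right
(114,27,164): 27+114 ≤ 164, not a triangle
(95,159,56): 56+95 ≤ 159, not a triangle
1 of the 4 is acute.

1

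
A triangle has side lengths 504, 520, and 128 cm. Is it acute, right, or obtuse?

Compare the square of the longest side to the sum of squares of the other two: 128² + 504² = 270400 = 520².

right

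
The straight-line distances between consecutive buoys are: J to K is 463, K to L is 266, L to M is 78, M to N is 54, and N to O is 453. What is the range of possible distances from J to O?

The maximum is all hops collinear in one direction: 463 + 266 + 78 + 54 + 453 = 1314.
The longest hop is 463; the others sum to 851. Since 463 ≤ 851, the path can fold back on itself completely, so the minimum distance is 0.

0 ≤ JO ≤ 1314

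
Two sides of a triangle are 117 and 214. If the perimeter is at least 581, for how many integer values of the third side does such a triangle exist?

81

Triangle inequality: 97 < x < 331. Perimeter ≥ 581 gives x ≥ 581 − 117 − 214 = 250.
So 250 ≤ x < 331; integers 250 through 330: 81 values.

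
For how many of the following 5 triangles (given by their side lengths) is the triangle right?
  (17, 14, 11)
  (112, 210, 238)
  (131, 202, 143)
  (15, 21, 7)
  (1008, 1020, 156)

(17,14,11): 11²+14² = 317 > 289 = 17² → acute
(112,210,238): 112²+210² = 56644 = 238² → right
(131,202,143): 131²+143² = 37610 < 40804 = 202² → obtuse
(15,21,7): 7²+15² = 274 < 441 = 21² → obtuse
(1008,1020,156): 156²+1008² = 1040400 = 1020² → right
2 of the 5 are right.

2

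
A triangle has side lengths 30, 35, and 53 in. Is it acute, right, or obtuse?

Compare the square of the longest side to the sum of squares of the other two: 30² + 35² = 2125 < 2809 = 53².

obtuse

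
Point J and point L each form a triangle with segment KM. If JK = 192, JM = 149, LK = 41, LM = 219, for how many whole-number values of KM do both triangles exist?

81

From triangle JKM: 43 < KM < 341.
From triangle LKM: 178 < KM < 260.
Intersection: 178 < KM < 260, so integers 179 through 259: 81 values.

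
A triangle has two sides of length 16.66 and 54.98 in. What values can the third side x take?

38.32 < x < 71.64 (in)

By the triangle inequality, x must be less than 16.66 + 54.98 = 71.64 and greater than |16.66 − 54.98| = 38.32.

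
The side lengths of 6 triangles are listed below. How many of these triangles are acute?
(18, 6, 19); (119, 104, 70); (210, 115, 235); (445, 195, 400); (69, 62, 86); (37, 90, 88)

(18,6,19): 6²+18² = 360 < 361 = 19² → obtuse
(119,104,70): 70²+104² = 15716 > 14161 = 119² → acute
(210,115,235): 115²+210² = 57325 > 55225 = 235² → acute
(445,195,400): 195²+400² = 198025 = 445² → right
(69,62,86): 62²+69² = 8605 > 7396 = 86² → acute
(37,90,88): 37²+88² = 9113 > 8100 = 90² → acute
4 of the 6 are acute.

4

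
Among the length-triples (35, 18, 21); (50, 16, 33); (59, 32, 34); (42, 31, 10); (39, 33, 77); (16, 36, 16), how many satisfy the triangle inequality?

2

(18,21,35): 18+21 > 35 → valid
(16,33,50): 16+33 ≤ 50 → not valid
(32,34,59): 32+34 > 59 → valid
(10,31,42): 10+31 ≤ 42 → not valid
(33,39,77): 33+39 ≤ 77 → not valid
(16,16,36): 16+16 ≤ 36 → not valid
2 of the 6 triples form a triangle.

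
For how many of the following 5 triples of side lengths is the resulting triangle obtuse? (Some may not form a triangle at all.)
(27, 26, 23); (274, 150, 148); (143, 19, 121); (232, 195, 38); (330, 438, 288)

2

(27,26,23): 23²+26² = 1205 > 729 = 27² → acute
(274,150,148): 148²+150² = 44404 < 75076 = 274² → obtuse
(143,19,121): 19+121 ≤ 143, not a triangle
(232,195,38): 38²+195² = 39469 < 53824 = 232² → obtuse
(330,438,288): 288²+330² = 191844 = 438² → right
2 of the 5 are obtuse.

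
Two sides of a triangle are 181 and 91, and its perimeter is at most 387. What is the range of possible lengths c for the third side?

90 < c ≤ 115

Triangle inequality alone gives 90 < c < 272.
The perimeter condition gives c ≤ 387 − 181 − 91 = 115.
Intersecting the two: 90 < c ≤ 115.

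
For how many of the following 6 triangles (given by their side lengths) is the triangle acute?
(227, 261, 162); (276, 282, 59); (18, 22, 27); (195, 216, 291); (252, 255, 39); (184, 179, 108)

(227,261,162): 162²+227² = 77773 > 68121 = 261² → acute
(276,282,59): 59²+276² = 79657 > 79524 = 282² → acute
(18,22,27): 18²+22² = 808 > 729 = 27² → acute
(195,216,291): 195²+216² = 84681 = 291² → right
(252,255,39): 39²+252² = 65025 = 255² → right
(184,179,108): 108²+179² = 43705 > 33856 = 184² → acute
4 of the 6 are acute.

4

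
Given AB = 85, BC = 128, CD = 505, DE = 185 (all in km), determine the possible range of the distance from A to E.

The maximum is all hops collinear in one direction: 85 + 128 + 505 + 185 = 903.
The longest hop is 505; the others sum to 398. Folding the others back against it leaves at least 505 − 398 = 107.

107 ≤ AE ≤ 903 km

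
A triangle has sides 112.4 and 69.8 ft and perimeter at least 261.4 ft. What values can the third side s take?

Triangle inequality alone gives 42.6 < s < 182.2.
The perimeter condition gives s ≥ 261.4 − 112.4 − 69.8 = 79.2.
Intersecting the two: 79.2 ≤ s < 182.2.

79.2 ≤ s < 182.2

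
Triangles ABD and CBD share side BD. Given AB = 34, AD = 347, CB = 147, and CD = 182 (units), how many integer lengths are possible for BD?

15

From triangle ABD: 313 < BD < 381.
From triangle CBD: 35 < BD < 329.
Intersection: 313 < BD < 329, so integers 314 through 328: 15 values.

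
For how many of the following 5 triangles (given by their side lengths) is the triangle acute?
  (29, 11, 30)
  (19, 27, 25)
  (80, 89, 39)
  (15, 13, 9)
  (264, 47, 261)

(29,11,30): 11²+29² = 962 > 900 = 30² → acute
(19,27,25): 19²+25² = 986 > 729 = 27² → acute
(80,89,39): 39²+80² = 7921 = 89² → right
(15,13,9): 9²+13² = 250 > 225 = 15² → acute
(264,47,261): 47²+261² = 70330 > 69696 = 264² → acute
4 of the 5 are acute.

4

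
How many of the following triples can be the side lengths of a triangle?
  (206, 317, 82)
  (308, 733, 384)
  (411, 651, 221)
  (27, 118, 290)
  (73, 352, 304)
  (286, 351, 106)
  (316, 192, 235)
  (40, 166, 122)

3

(82,206,317): 82+206 ≤ 317 → not valid
(308,384,733): 308+384 ≤ 733 → not valid
(221,411,651): 221+411 ≤ 651 → not valid
(27,118,290): 27+118 ≤ 290 → not valid
(73,304,352): 73+304 > 352 → valid
(106,286,351): 106+286 > 351 → valid
(192,235,316): 192+235 > 316 → valid
(40,122,166): 40+122 ≤ 166 → not valid
3 of the 8 triples form a triangle.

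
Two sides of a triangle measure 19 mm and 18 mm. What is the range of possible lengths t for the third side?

By the triangle inequality, t must be less than 19 + 18 = 37 and greater than |19 − 18| = 1.

1 < t < 37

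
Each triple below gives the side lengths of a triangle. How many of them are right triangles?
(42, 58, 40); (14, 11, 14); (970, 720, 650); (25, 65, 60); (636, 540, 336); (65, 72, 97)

5

(42,58,40): 40²+42² = 3364 = 58² → right
(14,11,14): 11²+14² = 317 > 196 = 14² → acute
(970,720,650): 650²+720² = 940900 = 970² → right
(25,65,60): 25²+60² = 4225 = 65² → right
(636,540,336): 336²+540² = 404496 = 636² → right
(65,72,97): 65²+72² = 9409 = 97² → right
5 of the 6 are right.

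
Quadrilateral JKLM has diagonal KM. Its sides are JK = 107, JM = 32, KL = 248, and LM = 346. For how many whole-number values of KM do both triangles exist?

From triangle JKM: 75 < KM < 139.
From triangle LKM: 98 < KM < 594.
Intersection: 98 < KM < 139, so integers 99 through 138: 40 values.

40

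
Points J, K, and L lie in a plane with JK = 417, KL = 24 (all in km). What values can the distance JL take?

393 ≤ JL ≤ 441 km

By the triangle inequality, |417 − 24| ≤ JL ≤ 417 + 24.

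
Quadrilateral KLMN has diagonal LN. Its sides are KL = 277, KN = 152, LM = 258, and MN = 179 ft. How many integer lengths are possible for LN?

303

From triangle KLN: 125 < LN < 429.
From triangle MLN: 79 < LN < 437.
Intersection: 125 < LN < 429, so integers 126 through 428: 303 values.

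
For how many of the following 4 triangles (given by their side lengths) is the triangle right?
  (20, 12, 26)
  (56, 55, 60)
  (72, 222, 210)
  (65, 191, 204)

(20,12,26): 12²+20² = 544 < 676 = 26² → obtuse
(56,55,60): 55²+56² = 6161 > 3600 = 60² → acute
(72,222,210): 72²+210² = 49284 = 222² → right
(65,191,204): 65²+191² = 40706 < 41616 = 204² → obtuse
1 of the 4 is right.

1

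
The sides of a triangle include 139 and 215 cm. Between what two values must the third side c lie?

76 < c < 354

By the triangle inequality, c must be less than 139 + 215 = 354 and greater than |139 − 215| = 76.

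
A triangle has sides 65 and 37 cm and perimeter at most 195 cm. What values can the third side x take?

Triangle inequality alone gives 28 < x < 102.
The perimeter condition gives x ≤ 195 − 65 − 37 = 93.
Intersecting the two: 28 < x ≤ 93.

28 < x ≤ 93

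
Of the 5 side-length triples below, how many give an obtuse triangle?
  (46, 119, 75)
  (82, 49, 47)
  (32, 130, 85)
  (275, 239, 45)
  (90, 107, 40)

4

(46,119,75): 46²+75² = 7741 < 14161 = 119² → obtuse
(82,49,47): 47²+49² = 4610 < 6724 = 82² → obtuse
(32,130,85): 32+85 ≤ 130, not a triangle
(275,239,45): 45²+239² = 59146 < 75625 = 275² → obtuse
(90,107,40): 40²+90² = 9700 < 11449 = 107² → obtuse
4 of the 5 are obtuse.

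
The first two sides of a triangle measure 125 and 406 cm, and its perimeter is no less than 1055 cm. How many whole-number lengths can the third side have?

Triangle inequality: 281 < x < 531. Perimeter ≥ 1055 gives x ≥ 1055 − 125 − 406 = 524.
So 524 ≤ x < 531; integers 524 through 530: 7 values.

7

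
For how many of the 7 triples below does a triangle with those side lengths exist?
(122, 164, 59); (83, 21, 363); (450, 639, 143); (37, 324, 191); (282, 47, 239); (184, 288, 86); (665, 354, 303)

(59,122,164): 59+122 > 164 → valid
(21,83,363): 21+83 ≤ 363 → not valid
(143,450,639): 143+450 ≤ 639 → not valid
(37,191,324): 37+191 ≤ 324 → not valid
(47,239,282): 47+239 > 282 → valid
(86,184,288): 86+184 ≤ 288 → not valid
(303,354,665): 303+354 ≤ 665 → not valid
2 of the 7 triples form a triangle.

2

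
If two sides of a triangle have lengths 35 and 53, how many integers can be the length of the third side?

The third side lies in the open interval (18, 88).
Integers from 19 to 87 inclusive: 87 − 19 + 1 = 69.

69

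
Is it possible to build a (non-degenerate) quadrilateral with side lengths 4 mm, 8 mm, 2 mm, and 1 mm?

For a quadrilateral, each side must be shorter than the sum of the others.
Here the longest side is 8, but the remaining 3 sides sum to only 7.

No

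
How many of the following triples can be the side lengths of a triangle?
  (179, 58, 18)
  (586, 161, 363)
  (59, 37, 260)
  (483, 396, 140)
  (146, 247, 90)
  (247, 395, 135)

1

(18,58,179): 18+58 ≤ 179 → not valid
(161,363,586): 161+363 ≤ 586 → not valid
(37,59,260): 37+59 ≤ 260 → not valid
(140,396,483): 140+396 > 483 → valid
(90,146,247): 90+146 ≤ 247 → not valid
(135,247,395): 135+247 ≤ 395 → not valid
1 of the 6 triples forms a triangle.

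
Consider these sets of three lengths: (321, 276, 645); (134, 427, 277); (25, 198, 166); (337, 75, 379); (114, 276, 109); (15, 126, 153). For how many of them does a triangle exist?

(276,321,645): 276+321 ≤ 645 → not valid
(134,277,427): 134+277 ≤ 427 → not valid
(25,166,198): 25+166 ≤ 198 → not valid
(75,337,379): 75+337 > 379 → valid
(109,114,276): 109+114 ≤ 276 → not valid
(15,126,153): 15+126 ≤ 153 → not valid
1 of the 6 triples forms a triangle.

1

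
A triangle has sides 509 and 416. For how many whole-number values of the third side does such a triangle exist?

The third side lies in the open interval (93, 925).
Integers from 94 to 924 inclusive: 924 − 94 + 1 = 831.

831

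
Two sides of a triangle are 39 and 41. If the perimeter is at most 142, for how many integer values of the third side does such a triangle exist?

Triangle inequality: 2 < x < 80. Perimeter ≤ 142 gives x ≤ 142 − 39 − 41 = 62.
So 2 < x ≤ 62; integers 3 through 62: 60 values.

60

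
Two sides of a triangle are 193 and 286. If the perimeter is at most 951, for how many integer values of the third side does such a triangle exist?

Triangle inequality: 93 < x < 479. Perimeter ≤ 951 gives x ≤ 951 − 193 − 286 = 472.
So 93 < x ≤ 472; integers 94 through 472: 379 values.

379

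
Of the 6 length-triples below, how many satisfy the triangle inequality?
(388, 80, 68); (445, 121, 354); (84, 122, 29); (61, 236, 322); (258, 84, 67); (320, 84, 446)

(68,80,388): 68+80 ≤ 388 → not valid
(121,354,445): 121+354 > 445 → valid
(29,84,122): 29+84 ≤ 122 → not valid
(61,236,322): 61+236 ≤ 322 → not valid
(67,84,258): 67+84 ≤ 258 → not valid
(84,320,446): 84+320 ≤ 446 → not valid
1 of the 6 triples forms a triangle.

1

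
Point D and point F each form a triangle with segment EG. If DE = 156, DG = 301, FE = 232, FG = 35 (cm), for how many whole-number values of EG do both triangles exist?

From triangle DEG: 145 < EG < 457.
From triangle FEG: 197 < EG < 267.
Intersection: 197 < EG < 267, so integers 198 through 266: 69 values.

69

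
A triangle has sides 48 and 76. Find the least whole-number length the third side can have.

29

The third side must be strictly greater than |48 − 76| = 28.
The smallest integer above 28 is 29.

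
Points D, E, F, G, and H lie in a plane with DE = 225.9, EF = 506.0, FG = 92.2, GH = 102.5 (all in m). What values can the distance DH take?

The maximum is all hops collinear in one direction: 225.9 + 506.0 + 92.2 + 102.5 = 926.6.
The longest hop is 506.0; the others sum to 420.6. Folding the others back against it leaves at least 506.0 − 420.6 = 85.4.

85.4 ≤ DH ≤ 926.6 m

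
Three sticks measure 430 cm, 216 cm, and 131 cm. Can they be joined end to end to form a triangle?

The longest side is 430, but the other two sum to only 347.
347 < 430, so the triangle inequality fails.

No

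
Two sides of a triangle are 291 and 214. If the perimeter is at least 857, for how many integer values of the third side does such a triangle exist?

153

Triangle inequality: 77 < x < 505. Perimeter ≥ 857 gives x ≥ 857 − 291 − 214 = 352.
So 352 ≤ x < 505; integers 352 through 504: 153 values.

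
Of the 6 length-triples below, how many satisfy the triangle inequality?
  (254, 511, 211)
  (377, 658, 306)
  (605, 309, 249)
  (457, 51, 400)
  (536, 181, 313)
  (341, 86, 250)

(211,254,511): 211+254 ≤ 511 → not valid
(306,377,658): 306+377 > 658 → valid
(249,309,605): 249+309 ≤ 605 → not valid
(51,400,457): 51+400 ≤ 457 → not valid
(181,313,536): 181+313 ≤ 536 → not valid
(86,250,341): 86+250 ≤ 341 → not valid
1 of the 6 triples forms a triangle.

1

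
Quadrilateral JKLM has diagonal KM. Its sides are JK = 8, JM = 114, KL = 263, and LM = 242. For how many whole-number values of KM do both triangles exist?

15

From triangle JKM: 106 < KM < 122.
From triangle LKM: 21 < KM < 505.
Intersection: 106 < KM < 122, so integers 107 through 121: 15 values.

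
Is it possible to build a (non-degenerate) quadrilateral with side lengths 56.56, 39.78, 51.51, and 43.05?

Yes

A quadrilateral exists iff every side is shorter than the sum of the others — equivalently, the longest side is less than the sum of the rest.
Longest side 56.56 < 134.34 (sum of the remaining 3), so yes.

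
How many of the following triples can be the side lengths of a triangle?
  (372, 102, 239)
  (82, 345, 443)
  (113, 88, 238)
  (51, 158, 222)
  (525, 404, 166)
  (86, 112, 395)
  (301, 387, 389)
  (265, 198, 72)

(102,239,372): 102+239 ≤ 372 → not valid
(82,345,443): 82+345 ≤ 443 → not valid
(88,113,238): 88+113 ≤ 238 → not valid
(51,158,222): 51+158 ≤ 222 → not valid
(166,404,525): 166+404 > 525 → valid
(86,112,395): 86+112 ≤ 395 → not valid
(301,387,389): 301+387 > 389 → valid
(72,198,265): 72+198 > 265 → valid
3 of the 8 triples form a triangle.

3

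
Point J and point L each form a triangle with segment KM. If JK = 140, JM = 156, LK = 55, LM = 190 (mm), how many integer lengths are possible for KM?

From triangle JKM: 16 < KM < 296.
From triangle LKM: 135 < KM < 245.
Intersection: 135 < KM < 245, so integers 136 through 244: 109 values.

109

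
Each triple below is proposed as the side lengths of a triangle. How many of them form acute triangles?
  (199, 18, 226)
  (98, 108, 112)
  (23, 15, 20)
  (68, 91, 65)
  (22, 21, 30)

(199,18,226): 18+199 ≤ 226, not a triangle
(98,108,112): 98²+108² = 21268 > 12544 = 112² → acute
(23,15,20): 15²+20² = 625 > 529 = 23² → acute
(68,91,65): 65²+68² = 8849 > 8281 = 91² → acute
(22,21,30): 21²+22² = 925 > 900 = 30² → acute
4 of the 5 are acute.

4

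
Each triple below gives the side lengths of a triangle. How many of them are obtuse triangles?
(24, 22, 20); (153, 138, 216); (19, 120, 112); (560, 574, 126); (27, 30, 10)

(24,22,20): 20²+22² = 884 > 576 = 24² → acute
(153,138,216): 138²+153² = 42453 < 46656 = 216² → obtuse
(19,120,112): 19²+112² = 12905 < 14400 = 120² → obtuse
(560,574,126): 126²+560² = 329476 = 574² → right
(27,30,10): 10²+27² = 829 < 900 = 30² → obtuse
3 of the 5 are obtuse.

3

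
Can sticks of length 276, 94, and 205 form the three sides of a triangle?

The longest side is 276, and the other two sum to 299.
Since 299 > 276, the triangle inequality holds.

Yes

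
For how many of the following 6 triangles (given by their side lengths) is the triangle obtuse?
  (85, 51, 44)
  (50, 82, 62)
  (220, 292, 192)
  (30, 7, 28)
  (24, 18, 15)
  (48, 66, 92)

5

(85,51,44): 44²+51² = 4537 < 7225 = 85² → obtuse
(50,82,62): 50²+62² = 6344 < 6724 = 82² → obtuse
(220,292,192): 192²+220² = 85264 = 292² → right
(30,7,28): 7²+28² = 833 < 900 = 30² → obtuse
(24,18,15): 15²+18² = 549 < 576 = 24² → obtuse
(48,66,92): 48²+66² = 6660 < 8464 = 92² → obtuse
5 of the 6 are obtuse.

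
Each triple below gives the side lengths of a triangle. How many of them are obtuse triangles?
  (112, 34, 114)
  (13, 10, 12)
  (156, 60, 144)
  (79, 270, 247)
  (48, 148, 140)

1

(112,34,114): 34²+112² = 13700 > 12996 = 114² → acute
(13,10,12): 10²+12² = 244 > 169 = 13² → acute
(156,60,144): 60²+144² = 24336 = 156² → right
(79,270,247): 79²+247² = 67250 < 72900 = 270² → obtuse
(48,148,140): 48²+140² = 21904 = 148² → right
1 of the 5 is obtuse.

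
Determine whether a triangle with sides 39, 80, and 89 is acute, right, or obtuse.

Compare the square of the longest side to the sum of squares of the other two: 39² + 80² = 7921 = 89².

right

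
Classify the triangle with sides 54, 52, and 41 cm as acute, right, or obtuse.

Compare the square of the longest side to the sum of squares of the other two: 41² + 52² = 4385 > 2916 = 54².

acute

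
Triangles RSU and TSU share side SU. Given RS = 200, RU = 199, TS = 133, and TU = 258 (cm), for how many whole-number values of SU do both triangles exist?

265

From triangle RSU: 1 < SU < 399.
From triangle TSU: 125 < SU < 391.
Intersection: 125 < SU < 391, so integers 126 through 390: 265 values.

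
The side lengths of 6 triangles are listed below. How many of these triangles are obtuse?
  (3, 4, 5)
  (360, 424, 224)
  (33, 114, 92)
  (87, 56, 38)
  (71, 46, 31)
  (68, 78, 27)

4

(3,4,5): 3²+4² = 25 = 5² → right
(360,424,224): 224²+360² = 179776 = 424² → right
(33,114,92): 33²+92² = 9553 < 12996 = 114² → obtuse
(87,56,38): 38²+56² = 4580 < 7569 = 87² → obtuse
(71,46,31): 31²+46² = 3077 < 5041 = 71² → obtuse
(68,78,27): 27²+68² = 5353 < 6084 = 78² → obtuse
4 of the 6 are obtuse.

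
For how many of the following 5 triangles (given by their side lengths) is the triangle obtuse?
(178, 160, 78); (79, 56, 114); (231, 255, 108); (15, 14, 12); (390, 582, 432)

(178,160,78): 78²+160² = 31684 = 178² → right
(79,56,114): 56²+79² = 9377 < 12996 = 114² → obtuse
(231,255,108): 108²+231² = 65025 = 255² → right
(15,14,12): 12²+14² = 340 > 225 = 15² → acute
(390,582,432): 390²+432² = 338724 = 582² → right
1 of the 5 is obtuse.

1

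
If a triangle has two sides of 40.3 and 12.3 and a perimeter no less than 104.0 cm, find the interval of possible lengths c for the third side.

51.4 ≤ c < 52.6 cm

Triangle inequality alone gives 28.0 < c < 52.6.
The perimeter condition gives c ≥ 104.0 − 40.3 − 12.3 = 51.4.
Intersecting the two: 51.4 ≤ c < 52.6.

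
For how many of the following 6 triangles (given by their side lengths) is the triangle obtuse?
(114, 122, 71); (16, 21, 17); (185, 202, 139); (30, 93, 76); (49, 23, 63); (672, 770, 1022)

2

(114,122,71): 71²+114² = 18037 > 14884 = 122² → acute
(16,21,17): 16²+17² = 545 > 441 = 21² → acute
(185,202,139): 139²+185² = 53546 > 40804 = 202² → acute
(30,93,76): 30²+76² = 6676 < 8649 = 93² → obtuse
(49,23,63): 23²+49² = 2930 < 3969 = 63² → obtuse
(672,770,1022): 672²+770² = 1044484 = 1022² → right
2 of the 6 are obtuse.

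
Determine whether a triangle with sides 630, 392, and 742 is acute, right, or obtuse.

right

Compare the square of the longest side to the sum of squares of the other two: 392² + 630² = 550564 = 742².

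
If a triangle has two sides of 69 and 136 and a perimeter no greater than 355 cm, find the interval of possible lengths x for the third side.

Triangle inequality alone gives 67 < x < 205.
The perimeter condition gives x ≤ 355 − 69 − 136 = 150.
Intersecting the two: 67 < x ≤ 150.

67 < x ≤ 150 cm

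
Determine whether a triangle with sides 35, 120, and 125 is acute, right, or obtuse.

right

Compare the square of the longest side to the sum of squares of the other two: 35² + 120² = 15625 = 125².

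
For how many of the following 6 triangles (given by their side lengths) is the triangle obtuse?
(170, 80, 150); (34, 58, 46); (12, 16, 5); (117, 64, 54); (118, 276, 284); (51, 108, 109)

(170,80,150): 80²+150² = 28900 = 170² → right
(34,58,46): 34²+46² = 3272 < 3364 = 58² → obtuse
(12,16,5): 5²+12² = 169 < 256 = 16² → obtuse
(117,64,54): 54²+64² = 7012 < 13689 = 117² → obtuse
(118,276,284): 118²+276² = 90100 > 80656 = 284² → acute
(51,108,109): 51²+108² = 14265 > 11881 = 109² → acute
3 of the 6 are obtuse.

3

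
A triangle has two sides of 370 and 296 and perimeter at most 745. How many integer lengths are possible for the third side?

Triangle inequality: 74 < x < 666. Perimeter ≤ 745 gives x ≤ 745 − 370 − 296 = 79.
So 74 < x ≤ 79; integers 75 through 79: 5 values.

5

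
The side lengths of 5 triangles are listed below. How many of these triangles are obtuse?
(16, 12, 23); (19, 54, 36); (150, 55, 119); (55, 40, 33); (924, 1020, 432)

4

(16,12,23): 12²+16² = 400 < 529 = 23² → obtuse
(19,54,36): 19²+36² = 1657 < 2916 = 54² → obtuse
(150,55,119): 55²+119² = 17186 < 22500 = 150² → obtuse
(55,40,33): 33²+40² = 2689 < 3025 = 55² → obtuse
(924,1020,432): 432²+924² = 1040400 = 1020² → right
4 of the 5 are obtuse.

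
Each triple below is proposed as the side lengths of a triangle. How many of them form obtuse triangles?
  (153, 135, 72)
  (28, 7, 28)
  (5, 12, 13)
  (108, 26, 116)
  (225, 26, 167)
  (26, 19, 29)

(153,135,72): 72²+135² = 23409 = 153² → right
(28,7,28): 7²+28² = 833 > 784 = 28² → acute
(5,12,13): 5²+12² = 169 = 13² → right
(108,26,116): 26²+108² = 12340 < 13456 = 116² → obtuse
(225,26,167): 26+167 ≤ 225, not a triangle
(26,19,29): 19²+26² = 1037 > 841 = 29² → acute
1 of the 6 is obtuse.

1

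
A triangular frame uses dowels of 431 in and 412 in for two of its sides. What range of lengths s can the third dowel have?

By the triangle inequality, s must be less than 431 + 412 = 843 and greater than |431 − 412| = 19.

19 < s < 843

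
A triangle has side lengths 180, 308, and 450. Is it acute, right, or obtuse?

Compare the square of the longest side to the sum of squares of the other two: 180² + 308² = 127264 < 202500 = 450².

obtuse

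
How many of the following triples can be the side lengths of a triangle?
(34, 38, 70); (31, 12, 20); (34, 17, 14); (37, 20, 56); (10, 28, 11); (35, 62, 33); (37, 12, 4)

(34,38,70): 34+38 > 70 → valid
(12,20,31): 12+20 > 31 → valid
(14,17,34): 14+17 ≤ 34 → not valid
(20,37,56): 20+37 > 56 → valid
(10,11,28): 10+11 ≤ 28 → not valid
(33,35,62): 33+35 > 62 → valid
(4,12,37): 4+12 ≤ 37 → not valid
4 of the 7 triples form a triangle.

4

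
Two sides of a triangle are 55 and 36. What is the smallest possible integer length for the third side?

The third side must be strictly greater than |55 − 36| = 19.
The smallest integer above 19 is 20.

20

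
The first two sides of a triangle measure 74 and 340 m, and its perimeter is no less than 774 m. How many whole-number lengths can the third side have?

Triangle inequality: 266 < x < 414. Perimeter ≥ 774 gives x ≥ 774 − 74 − 340 = 360.
So 360 ≤ x < 414; integers 360 through 413: 54 values.

54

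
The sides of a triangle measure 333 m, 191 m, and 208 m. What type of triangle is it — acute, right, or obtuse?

Compare the square of the longest side to the sum of squares of the other two: 191² + 208² = 79745 < 110889 = 333².

obtuse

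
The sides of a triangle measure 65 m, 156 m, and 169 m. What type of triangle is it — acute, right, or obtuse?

Compare the square of the longest side to the sum of squares of the other two: 65² + 156² = 28561 = 169².

right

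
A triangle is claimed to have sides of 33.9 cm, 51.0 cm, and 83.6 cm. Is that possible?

Yes

The longest side is 83.6, and the other two sum to 84.9.
Since 84.9 > 83.6, the triangle inequality holds.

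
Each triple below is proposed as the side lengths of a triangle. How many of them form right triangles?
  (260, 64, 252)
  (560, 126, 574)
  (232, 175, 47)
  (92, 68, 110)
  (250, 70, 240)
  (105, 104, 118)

3

(260,64,252): 64²+252² = 67600 = 260² → right
(560,126,574): 126²+560² = 329476 = 574² → right
(232,175,47): 47+175 ≤ 232, not a triangle
(92,68,110): 68²+92² = 13088 > 12100 = 110² → acute
(250,70,240): 70²+240² = 62500 = 250² → right
(105,104,118): 104²+105² = 21841 > 13924 = 118² → acute
3 of the 6 are right.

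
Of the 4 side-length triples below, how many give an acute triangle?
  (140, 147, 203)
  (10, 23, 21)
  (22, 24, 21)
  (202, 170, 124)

(140,147,203): 140²+147² = 41209 = 203² → right
(10,23,21): 10²+21² = 541 > 529 = 23² → acute
(22,24,21): 21²+22² = 925 > 576 = 24² → acute
(202,170,124): 124²+170² = 44276 > 40804 = 202² → acute
3 of the 4 are acute.

3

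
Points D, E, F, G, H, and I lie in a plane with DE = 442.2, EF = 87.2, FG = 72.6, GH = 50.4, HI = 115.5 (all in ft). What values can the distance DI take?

116.5 ≤ DI ≤ 767.9 ft

The maximum is all hops collinear in one direction: 442.2 + 87.2 + 72.6 + 50.4 + 115.5 = 767.9.
The longest hop is 442.2; the others sum to 325.7. Folding the others back against it leaves at least 442.2 − 325.7 = 116.5.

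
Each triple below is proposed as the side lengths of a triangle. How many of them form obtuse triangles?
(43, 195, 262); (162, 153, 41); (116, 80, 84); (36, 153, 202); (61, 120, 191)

(43,195,262): 43+195 ≤ 262, not a triangle
(162,153,41): 41²+153² = 25090 < 26244 = 162² → obtuse
(116,80,84): 80²+84² = 13456 = 116² → right
(36,153,202): 36+153 ≤ 202, not a triangle
(61,120,191): 61+120 ≤ 191, not a triangle
1 of the 5 is obtuse.

1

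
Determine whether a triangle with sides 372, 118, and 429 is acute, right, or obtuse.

obtuse

Compare the square of the longest side to the sum of squares of the other two: 118² + 372² = 152308 < 184041 = 429².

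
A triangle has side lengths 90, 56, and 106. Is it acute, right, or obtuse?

Compare the square of the longest side to the sum of squares of the other two: 56² + 90² = 11236 = 106².

right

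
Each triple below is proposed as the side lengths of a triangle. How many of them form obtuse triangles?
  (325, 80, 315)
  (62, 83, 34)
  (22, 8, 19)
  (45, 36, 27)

2

(325,80,315): 80²+315² = 105625 = 325² → right
(62,83,34): 34²+62² = 5000 < 6889 = 83² → obtuse
(22,8,19): 8²+19² = 425 < 484 = 22² → obtuse
(45,36,27): 27²+36² = 2025 = 45² → right
2 of the 4 are obtuse.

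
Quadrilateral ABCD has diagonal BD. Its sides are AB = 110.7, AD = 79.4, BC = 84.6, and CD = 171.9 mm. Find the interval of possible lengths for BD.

87.3 < BD < 190.1

From triangle ABD: |110.7 − 79.4| < BD < 110.7 + 79.4, i.e. 31.3 < BD < 190.1.
From triangle CBD: 87.3 < BD < 256.5.
Both must hold, so BD lies in the intersection.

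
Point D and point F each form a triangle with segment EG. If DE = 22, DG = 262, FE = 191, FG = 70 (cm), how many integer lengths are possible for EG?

From triangle DEG: 240 < EG < 284.
From triangle FEG: 121 < EG < 261.
Intersection: 240 < EG < 261, so integers 241 through 260: 20 values.

20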